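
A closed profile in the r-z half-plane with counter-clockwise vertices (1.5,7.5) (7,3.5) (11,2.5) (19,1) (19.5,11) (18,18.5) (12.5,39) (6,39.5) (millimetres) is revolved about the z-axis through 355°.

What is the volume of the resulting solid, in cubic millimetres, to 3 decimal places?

Volume = 31579.178 mm³

Profile (r,z), 8 vertices: (1.5,7.5) (7,3.5) (11,2.5) (19,1) (19.5,11) (18,18.5) (12.5,39) (6,39.5)
edge 0: (1.5,7.5)→(7,3.5)  cross = 1.5·3.5 − 7·7.5 = -47.2500; (r_i+r_j)·cross = 8.5·-47.2500 = -401.6250
edge 1: (7,3.5)→(11,2.5)  cross = 7·2.5 − 11·3.5 = -21.0000; (r_i+r_j)·cross = 18·-21.0000 = -378.0000
edge 2: (11,2.5)→(19,1)  cross = 11·1 − 19·2.5 = -36.5000; (r_i+r_j)·cross = 30·-36.5000 = -1095.0000
edge 3: (19,1)→(19.5,11)  cross = 19·11 − 19.5·1 = 189.5000; (r_i+r_j)·cross = 38.5·189.5000 = 7295.7500
edge 4: (19.5,11)→(18,18.5)  cross = 19.5·18.5 − 18·11 = 162.7500; (r_i+r_j)·cross = 37.5·162.7500 = 6103.1250
edge 5: (18,18.5)→(12.5,39)  cross = 18·39 − 12.5·18.5 = 470.7500; (r_i+r_j)·cross = 30.5·470.7500 = 14357.8750
edge 6: (12.5,39)→(6,39.5)  cross = 12.5·39.5 − 6·39 = 259.7500; (r_i+r_j)·cross = 18.5·259.7500 = 4805.3750
edge 7: (6,39.5)→(1.5,7.5)  cross = 6·7.5 − 1.5·39.5 = -14.2500; (r_i+r_j)·cross = 7.5·-14.2500 = -106.8750
Σcross = 963.7500 → A = |Σcross|/2 = 481.8750 mm²
Σ(r_i+r_j)·cross = 30580.6250 → first moment M = |Σ|/6 = 5096.7708
R_c = M/A = 5096.7708/481.8750 = 10.5770 mm
θ = 355° = 6.195919 rad
V = θ·R_c·A = 6.195919·10.5770·481.8750 = 31579.178 mm³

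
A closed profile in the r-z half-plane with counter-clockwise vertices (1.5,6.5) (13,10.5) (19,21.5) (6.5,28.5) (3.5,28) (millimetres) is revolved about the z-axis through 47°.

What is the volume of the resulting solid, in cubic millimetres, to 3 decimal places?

Volume = 1713.617 mm³

Profile (r,z), 5 vertices: (1.5,6.5) (13,10.5) (19,21.5) (6.5,28.5) (3.5,28)
edge 0: (1.5,6.5)→(13,10.5)  cross = 1.5·10.5 − 13·6.5 = -68.7500; (r_i+r_j)·cross = 14.5·-68.7500 = -996.8750
edge 1: (13,10.5)→(19,21.5)  cross = 13·21.5 − 19·10.5 = 80.0000; (r_i+r_j)·cross = 32·80.0000 = 2560.0000
edge 2: (19,21.5)→(6.5,28.5)  cross = 19·28.5 − 6.5·21.5 = 401.7500; (r_i+r_j)·cross = 25.5·401.7500 = 10244.6250
edge 3: (6.5,28.5)→(3.5,28)  cross = 6.5·28 − 3.5·28.5 = 82.2500; (r_i+r_j)·cross = 10·82.2500 = 822.5000
edge 4: (3.5,28)→(1.5,6.5)  cross = 3.5·6.5 − 1.5·28 = -19.2500; (r_i+r_j)·cross = 5·-19.2500 = -96.2500
Σcross = 476.0000 → A = |Σcross|/2 = 238.0000 mm²
Σ(r_i+r_j)·cross = 12534.0000 → first moment M = |Σ|/6 = 2089.0000
R_c = M/A = 2089.0000/238.0000 = 8.7773 mm
θ = 47° = 0.820305 rad
V = θ·R_c·A = 0.820305·8.7773·238.0000 = 1713.617 mm³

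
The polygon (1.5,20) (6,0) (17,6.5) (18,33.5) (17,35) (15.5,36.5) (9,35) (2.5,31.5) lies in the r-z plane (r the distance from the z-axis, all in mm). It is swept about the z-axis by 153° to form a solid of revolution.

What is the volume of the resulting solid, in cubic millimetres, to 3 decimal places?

Volume = 12459.426 mm³

Profile (r,z), 8 vertices: (1.5,20) (6,0) (17,6.5) (18,33.5) (17,35) (15.5,36.5) (9,35) (2.5,31.5)
edge 0: (1.5,20)→(6,0)  cross = 1.5·0 − 6·20 = -120.0000; (r_i+r_j)·cross = 7.5·-120.0000 = -900.0000
edge 1: (6,0)→(17,6.5)  cross = 6·6.5 − 17·0 = 39.0000; (r_i+r_j)·cross = 23·39.0000 = 897.0000
edge 2: (17,6.5)→(18,33.5)  cross = 17·33.5 − 18·6.5 = 452.5000; (r_i+r_j)·cross = 35·452.5000 = 15837.5000
edge 3: (18,33.5)→(17,35)  cross = 18·35 − 17·33.5 = 60.5000; (r_i+r_j)·cross = 35·60.5000 = 2117.5000
edge 4: (17,35)→(15.5,36.5)  cross = 17·36.5 − 15.5·35 = 78.0000; (r_i+r_j)·cross = 32.5·78.0000 = 2535.0000
edge 5: (15.5,36.5)→(9,35)  cross = 15.5·35 − 9·36.5 = 214.0000; (r_i+r_j)·cross = 24.5·214.0000 = 5243.0000
edge 6: (9,35)→(2.5,31.5)  cross = 9·31.5 − 2.5·35 = 196.0000; (r_i+r_j)·cross = 11.5·196.0000 = 2254.0000
edge 7: (2.5,31.5)→(1.5,20)  cross = 2.5·20 − 1.5·31.5 = 2.7500; (r_i+r_j)·cross = 4·2.7500 = 11.0000
Σcross = 922.7500 → A = |Σcross|/2 = 461.3750 mm²
Σ(r_i+r_j)·cross = 27995.0000 → first moment M = |Σ|/6 = 4665.8333
R_c = M/A = 4665.8333/461.3750 = 10.1129 mm
θ = 153° = 2.670354 rad
V = θ·R_c·A = 2.670354·10.1129·461.3750 = 12459.426 mm³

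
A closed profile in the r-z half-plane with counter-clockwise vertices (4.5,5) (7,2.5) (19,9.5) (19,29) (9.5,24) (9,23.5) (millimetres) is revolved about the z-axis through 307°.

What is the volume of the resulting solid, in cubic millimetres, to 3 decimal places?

Profile (r,z), 6 vertices: (4.5,5) (7,2.5) (19,9.5) (19,29) (9.5,24) (9,23.5)
edge 0: (4.5,5)→(7,2.5)  cross = 4.5·2.5 − 7·5 = -23.7500; (r_i+r_j)·cross = 11.5·-23.7500 = -273.1250
edge 1: (7,2.5)→(19,9.5)  cross = 7·9.5 − 19·2.5 = 19.0000; (r_i+r_j)·cross = 26·19.0000 = 494.0000
edge 2: (19,9.5)→(19,29)  cross = 19·29 − 19·9.5 = 370.5000; (r_i+r_j)·cross = 38·370.5000 = 14079.0000
edge 3: (19,29)→(9.5,24)  cross = 19·24 − 9.5·29 = 180.5000; (r_i+r_j)·cross = 28.5·180.5000 = 5144.2500
edge 4: (9.5,24)→(9,23.5)  cross = 9.5·23.5 − 9·24 = 7.2500; (r_i+r_j)·cross = 18.5·7.2500 = 134.1250
edge 5: (9,23.5)→(4.5,5)  cross = 9·5 − 4.5·23.5 = -60.7500; (r_i+r_j)·cross = 13.5·-60.7500 = -820.1250
Σcross = 492.7500 → A = |Σcross|/2 = 246.3750 mm²
Σ(r_i+r_j)·cross = 18758.1250 → first moment M = |Σ|/6 = 3126.3542
R_c = M/A = 3126.3542/246.3750 = 12.6894 mm
θ = 307° = 5.358161 rad
V = θ·R_c·A = 5.358161·12.6894·246.3750 = 16751.508 mm³

Volume = 16751.508 mm³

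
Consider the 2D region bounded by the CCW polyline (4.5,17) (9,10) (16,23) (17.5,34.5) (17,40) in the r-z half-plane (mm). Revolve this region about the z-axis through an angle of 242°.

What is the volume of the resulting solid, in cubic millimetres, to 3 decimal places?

Volume = 7732.533 mm³

Profile (r,z), 5 vertices: (4.5,17) (9,10) (16,23) (17.5,34.5) (17,40)
edge 0: (4.5,17)→(9,10)  cross = 4.5·10 − 9·17 = -108.0000; (r_i+r_j)·cross = 13.5·-108.0000 = -1458.0000
edge 1: (9,10)→(16,23)  cross = 9·23 − 16·10 = 47.0000; (r_i+r_j)·cross = 25·47.0000 = 1175.0000
edge 2: (16,23)→(17.5,34.5)  cross = 16·34.5 − 17.5·23 = 149.5000; (r_i+r_j)·cross = 33.5·149.5000 = 5008.2500
edge 3: (17.5,34.5)→(17,40)  cross = 17.5·40 − 17·34.5 = 113.5000; (r_i+r_j)·cross = 34.5·113.5000 = 3915.7500
edge 4: (17,40)→(4.5,17)  cross = 17·17 − 4.5·40 = 109.0000; (r_i+r_j)·cross = 21.5·109.0000 = 2343.5000
Σcross = 311.0000 → A = |Σcross|/2 = 155.5000 mm²
Σ(r_i+r_j)·cross = 10984.5000 → first moment M = |Σ|/6 = 1830.7500
R_c = M/A = 1830.7500/155.5000 = 11.7733 mm
θ = 242° = 4.223697 rad
V = θ·R_c·A = 4.223697·11.7733·155.5000 = 7732.533 mm³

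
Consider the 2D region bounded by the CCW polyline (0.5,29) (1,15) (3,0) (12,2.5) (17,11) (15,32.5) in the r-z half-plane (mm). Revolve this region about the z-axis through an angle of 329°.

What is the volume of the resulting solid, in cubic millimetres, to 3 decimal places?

Volume = 20467.236 mm³

Profile (r,z), 6 vertices: (0.5,29) (1,15) (3,0) (12,2.5) (17,11) (15,32.5)
edge 0: (0.5,29)→(1,15)  cross = 0.5·15 − 1·29 = -21.5000; (r_i+r_j)·cross = 1.5·-21.5000 = -32.2500
edge 1: (1,15)→(3,0)  cross = 1·0 − 3·15 = -45.0000; (r_i+r_j)·cross = 4·-45.0000 = -180.0000
edge 2: (3,0)→(12,2.5)  cross = 3·2.5 − 12·0 = 7.5000; (r_i+r_j)·cross = 15·7.5000 = 112.5000
edge 3: (12,2.5)→(17,11)  cross = 12·11 − 17·2.5 = 89.5000; (r_i+r_j)·cross = 29·89.5000 = 2595.5000
edge 4: (17,11)→(15,32.5)  cross = 17·32.5 − 15·11 = 387.5000; (r_i+r_j)·cross = 32·387.5000 = 12400.0000
edge 5: (15,32.5)→(0.5,29)  cross = 15·29 − 0.5·32.5 = 418.7500; (r_i+r_j)·cross = 15.5·418.7500 = 6490.6250
Σcross = 836.7500 → A = |Σcross|/2 = 418.3750 mm²
Σ(r_i+r_j)·cross = 21386.3750 → first moment M = |Σ|/6 = 3564.3958
R_c = M/A = 3564.3958/418.3750 = 8.5196 mm
θ = 329° = 5.742133 rad
V = θ·R_c·A = 5.742133·8.5196·418.3750 = 20467.236 mm³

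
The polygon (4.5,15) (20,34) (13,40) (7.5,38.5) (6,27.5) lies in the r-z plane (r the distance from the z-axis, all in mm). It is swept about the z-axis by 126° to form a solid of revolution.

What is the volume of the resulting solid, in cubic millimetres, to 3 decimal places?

Profile (r,z), 5 vertices: (4.5,15) (20,34) (13,40) (7.5,38.5) (6,27.5)
edge 0: (4.5,15)→(20,34)  cross = 4.5·34 − 20·15 = -147.0000; (r_i+r_j)·cross = 24.5·-147.0000 = -3601.5000
edge 1: (20,34)→(13,40)  cross = 20·40 − 13·34 = 358.0000; (r_i+r_j)·cross = 33·358.0000 = 11814.0000
edge 2: (13,40)→(7.5,38.5)  cross = 13·38.5 − 7.5·40 = 200.5000; (r_i+r_j)·cross = 20.5·200.5000 = 4110.2500
edge 3: (7.5,38.5)→(6,27.5)  cross = 7.5·27.5 − 6·38.5 = -24.7500; (r_i+r_j)·cross = 13.5·-24.7500 = -334.1250
edge 4: (6,27.5)→(4.5,15)  cross = 6·15 − 4.5·27.5 = -33.7500; (r_i+r_j)·cross = 10.5·-33.7500 = -354.3750
Σcross = 353.0000 → A = |Σcross|/2 = 176.5000 mm²
Σ(r_i+r_j)·cross = 11634.2500 → first moment M = |Σ|/6 = 1939.0417
R_c = M/A = 1939.0417/176.5000 = 10.9861 mm
θ = 126° = 2.199115 rad
V = θ·R_c·A = 2.199115·10.9861·176.5000 = 4264.175 mm³

Volume = 4264.175 mm³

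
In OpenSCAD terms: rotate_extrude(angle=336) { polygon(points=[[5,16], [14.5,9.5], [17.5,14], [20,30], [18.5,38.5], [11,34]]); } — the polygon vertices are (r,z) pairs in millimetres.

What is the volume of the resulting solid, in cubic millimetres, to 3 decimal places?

Volume = 20722.015 mm³

Profile (r,z), 6 vertices: (5,16) (14.5,9.5) (17.5,14) (20,30) (18.5,38.5) (11,34)
edge 0: (5,16)→(14.5,9.5)  cross = 5·9.5 − 14.5·16 = -184.5000; (r_i+r_j)·cross = 19.5·-184.5000 = -3597.7500
edge 1: (14.5,9.5)→(17.5,14)  cross = 14.5·14 − 17.5·9.5 = 36.7500; (r_i+r_j)·cross = 32·36.7500 = 1176.0000
edge 2: (17.5,14)→(20,30)  cross = 17.5·30 − 20·14 = 245.0000; (r_i+r_j)·cross = 37.5·245.0000 = 9187.5000
edge 3: (20,30)→(18.5,38.5)  cross = 20·38.5 − 18.5·30 = 215.0000; (r_i+r_j)·cross = 38.5·215.0000 = 8277.5000
edge 4: (18.5,38.5)→(11,34)  cross = 18.5·34 − 11·38.5 = 205.5000; (r_i+r_j)·cross = 29.5·205.5000 = 6062.2500
edge 5: (11,34)→(5,16)  cross = 11·16 − 5·34 = 6.0000; (r_i+r_j)·cross = 16·6.0000 = 96.0000
Σcross = 523.7500 → A = |Σcross|/2 = 261.8750 mm²
Σ(r_i+r_j)·cross = 21201.5000 → first moment M = |Σ|/6 = 3533.5833
R_c = M/A = 3533.5833/261.8750 = 13.4934 mm
θ = 336° = 5.864306 rad
V = θ·R_c·A = 5.864306·13.4934·261.8750 = 20722.015 mm³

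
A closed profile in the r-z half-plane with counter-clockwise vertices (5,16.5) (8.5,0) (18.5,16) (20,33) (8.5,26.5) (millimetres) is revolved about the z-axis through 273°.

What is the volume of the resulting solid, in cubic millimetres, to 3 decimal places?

Volume = 16024.049 mm³

Profile (r,z), 5 vertices: (5,16.5) (8.5,0) (18.5,16) (20,33) (8.5,26.5)
edge 0: (5,16.5)→(8.5,0)  cross = 5·0 − 8.5·16.5 = -140.2500; (r_i+r_j)·cross = 13.5·-140.2500 = -1893.3750
edge 1: (8.5,0)→(18.5,16)  cross = 8.5·16 − 18.5·0 = 136.0000; (r_i+r_j)·cross = 27·136.0000 = 3672.0000
edge 2: (18.5,16)→(20,33)  cross = 18.5·33 − 20·16 = 290.5000; (r_i+r_j)·cross = 38.5·290.5000 = 11184.2500
edge 3: (20,33)→(8.5,26.5)  cross = 20·26.5 − 8.5·33 = 249.5000; (r_i+r_j)·cross = 28.5·249.5000 = 7110.7500
edge 4: (8.5,26.5)→(5,16.5)  cross = 8.5·16.5 − 5·26.5 = 7.7500; (r_i+r_j)·cross = 13.5·7.7500 = 104.6250
Σcross = 543.5000 → A = |Σcross|/2 = 271.7500 mm²
Σ(r_i+r_j)·cross = 20178.2500 → first moment M = |Σ|/6 = 3363.0417
R_c = M/A = 3363.0417/271.7500 = 12.3755 mm
θ = 273° = 4.764749 rad
V = θ·R_c·A = 4.764749·12.3755·271.7500 = 16024.049 mm³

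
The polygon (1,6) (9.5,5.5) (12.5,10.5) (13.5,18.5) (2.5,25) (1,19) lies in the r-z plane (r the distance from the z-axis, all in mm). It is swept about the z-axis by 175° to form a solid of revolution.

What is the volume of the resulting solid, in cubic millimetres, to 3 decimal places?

Volume = 3655.519 mm³

Profile (r,z), 6 vertices: (1,6) (9.5,5.5) (12.5,10.5) (13.5,18.5) (2.5,25) (1,19)
edge 0: (1,6)→(9.5,5.5)  cross = 1·5.5 − 9.5·6 = -51.5000; (r_i+r_j)·cross = 10.5·-51.5000 = -540.7500
edge 1: (9.5,5.5)→(12.5,10.5)  cross = 9.5·10.5 − 12.5·5.5 = 31.0000; (r_i+r_j)·cross = 22·31.0000 = 682.0000
edge 2: (12.5,10.5)→(13.5,18.5)  cross = 12.5·18.5 − 13.5·10.5 = 89.5000; (r_i+r_j)·cross = 26·89.5000 = 2327.0000
edge 3: (13.5,18.5)→(2.5,25)  cross = 13.5·25 − 2.5·18.5 = 291.2500; (r_i+r_j)·cross = 16·291.2500 = 4660.0000
edge 4: (2.5,25)→(1,19)  cross = 2.5·19 − 1·25 = 22.5000; (r_i+r_j)·cross = 3.5·22.5000 = 78.7500
edge 5: (1,19)→(1,6)  cross = 1·6 − 1·19 = -13.0000; (r_i+r_j)·cross = 2·-13.0000 = -26.0000
Σcross = 369.7500 → A = |Σcross|/2 = 184.8750 mm²
Σ(r_i+r_j)·cross = 7181.0000 → first moment M = |Σ|/6 = 1196.8333
R_c = M/A = 1196.8333/184.8750 = 6.4737 mm
θ = 175° = 3.054326 rad
V = θ·R_c·A = 3.054326·6.4737·184.8750 = 3655.519 mm³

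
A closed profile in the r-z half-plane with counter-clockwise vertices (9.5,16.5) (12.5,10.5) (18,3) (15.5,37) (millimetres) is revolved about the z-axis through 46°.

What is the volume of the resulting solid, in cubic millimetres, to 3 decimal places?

Profile (r,z), 4 vertices: (9.5,16.5) (12.5,10.5) (18,3) (15.5,37)
edge 0: (9.5,16.5)→(12.5,10.5)  cross = 9.5·10.5 − 12.5·16.5 = -106.5000; (r_i+r_j)·cross = 22·-106.5000 = -2343.0000
edge 1: (12.5,10.5)→(18,3)  cross = 12.5·3 − 18·10.5 = -151.5000; (r_i+r_j)·cross = 30.5·-151.5000 = -4620.7500
edge 2: (18,3)→(15.5,37)  cross = 18·37 − 15.5·3 = 619.5000; (r_i+r_j)·cross = 33.5·619.5000 = 20753.2500
edge 3: (15.5,37)→(9.5,16.5)  cross = 15.5·16.5 − 9.5·37 = -95.7500; (r_i+r_j)·cross = 25·-95.7500 = -2393.7500
Σcross = 265.7500 → A = |Σcross|/2 = 132.8750 mm²
Σ(r_i+r_j)·cross = 11395.7500 → first moment M = |Σ|/6 = 1899.2917
R_c = M/A = 1899.2917/132.8750 = 14.2938 mm
θ = 46° = 0.802851 rad
V = θ·R_c·A = 0.802851·14.2938·132.8750 = 1524.849 mm³

Volume = 1524.849 mm³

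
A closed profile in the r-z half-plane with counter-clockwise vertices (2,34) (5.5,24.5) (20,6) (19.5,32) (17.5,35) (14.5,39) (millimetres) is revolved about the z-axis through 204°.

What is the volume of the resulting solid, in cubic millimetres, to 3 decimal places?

Volume = 14805.628 mm³

Profile (r,z), 6 vertices: (2,34) (5.5,24.5) (20,6) (19.5,32) (17.5,35) (14.5,39)
edge 0: (2,34)→(5.5,24.5)  cross = 2·24.5 − 5.5·34 = -138.0000; (r_i+r_j)·cross = 7.5·-138.0000 = -1035.0000
edge 1: (5.5,24.5)→(20,6)  cross = 5.5·6 − 20·24.5 = -457.0000; (r_i+r_j)·cross = 25.5·-457.0000 = -11653.5000
edge 2: (20,6)→(19.5,32)  cross = 20·32 − 19.5·6 = 523.0000; (r_i+r_j)·cross = 39.5·523.0000 = 20658.5000
edge 3: (19.5,32)→(17.5,35)  cross = 19.5·35 − 17.5·32 = 122.5000; (r_i+r_j)·cross = 37·122.5000 = 4532.5000
edge 4: (17.5,35)→(14.5,39)  cross = 17.5·39 − 14.5·35 = 175.0000; (r_i+r_j)·cross = 32·175.0000 = 5600.0000
edge 5: (14.5,39)→(2,34)  cross = 14.5·34 − 2·39 = 415.0000; (r_i+r_j)·cross = 16.5·415.0000 = 6847.5000
Σcross = 640.5000 → A = |Σcross|/2 = 320.2500 mm²
Σ(r_i+r_j)·cross = 24950.0000 → first moment M = |Σ|/6 = 4158.3333
R_c = M/A = 4158.3333/320.2500 = 12.9846 mm
θ = 204° = 3.560472 rad
V = θ·R_c·A = 3.560472·12.9846·320.2500 = 14805.628 mm³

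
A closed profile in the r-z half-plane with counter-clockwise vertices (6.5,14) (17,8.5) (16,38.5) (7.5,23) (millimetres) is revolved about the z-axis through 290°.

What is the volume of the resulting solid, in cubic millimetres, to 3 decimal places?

Volume = 11856.669 mm³

Profile (r,z), 4 vertices: (6.5,14) (17,8.5) (16,38.5) (7.5,23)
edge 0: (6.5,14)→(17,8.5)  cross = 6.5·8.5 − 17·14 = -182.7500; (r_i+r_j)·cross = 23.5·-182.7500 = -4294.6250
edge 1: (17,8.5)→(16,38.5)  cross = 17·38.5 − 16·8.5 = 518.5000; (r_i+r_j)·cross = 33·518.5000 = 17110.5000
edge 2: (16,38.5)→(7.5,23)  cross = 16·23 − 7.5·38.5 = 79.2500; (r_i+r_j)·cross = 23.5·79.2500 = 1862.3750
edge 3: (7.5,23)→(6.5,14)  cross = 7.5·14 − 6.5·23 = -44.5000; (r_i+r_j)·cross = 14·-44.5000 = -623.0000
Σcross = 370.5000 → A = |Σcross|/2 = 185.2500 mm²
Σ(r_i+r_j)·cross = 14055.2500 → first moment M = |Σ|/6 = 2342.5417
R_c = M/A = 2342.5417/185.2500 = 12.6453 mm
θ = 290° = 5.061455 rad
V = θ·R_c·A = 5.061455·12.6453·185.2500 = 11856.669 mm³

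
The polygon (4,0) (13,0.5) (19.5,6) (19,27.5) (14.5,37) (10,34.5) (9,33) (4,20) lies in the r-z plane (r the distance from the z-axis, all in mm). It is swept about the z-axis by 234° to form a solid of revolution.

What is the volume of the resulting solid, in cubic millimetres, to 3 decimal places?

Volume = 21949.666 mm³

Profile (r,z), 8 vertices: (4,0) (13,0.5) (19.5,6) (19,27.5) (14.5,37) (10,34.5) (9,33) (4,20)
edge 0: (4,0)→(13,0.5)  cross = 4·0.5 − 13·0 = 2.0000; (r_i+r_j)·cross = 17·2.0000 = 34.0000
edge 1: (13,0.5)→(19.5,6)  cross = 13·6 − 19.5·0.5 = 68.2500; (r_i+r_j)·cross = 32.5·68.2500 = 2218.1250
edge 2: (19.5,6)→(19,27.5)  cross = 19.5·27.5 − 19·6 = 422.2500; (r_i+r_j)·cross = 38.5·422.2500 = 16256.6250
edge 3: (19,27.5)→(14.5,37)  cross = 19·37 − 14.5·27.5 = 304.2500; (r_i+r_j)·cross = 33.5·304.2500 = 10192.3750
edge 4: (14.5,37)→(10,34.5)  cross = 14.5·34.5 − 10·37 = 130.2500; (r_i+r_j)·cross = 24.5·130.2500 = 3191.1250
edge 5: (10,34.5)→(9,33)  cross = 10·33 − 9·34.5 = 19.5000; (r_i+r_j)·cross = 19·19.5000 = 370.5000
edge 6: (9,33)→(4,20)  cross = 9·20 − 4·33 = 48.0000; (r_i+r_j)·cross = 13·48.0000 = 624.0000
edge 7: (4,20)→(4,0)  cross = 4·0 − 4·20 = -80.0000; (r_i+r_j)·cross = 8·-80.0000 = -640.0000
Σcross = 914.5000 → A = |Σcross|/2 = 457.2500 mm²
Σ(r_i+r_j)·cross = 32246.7500 → first moment M = |Σ|/6 = 5374.4583
R_c = M/A = 5374.4583/457.2500 = 11.7539 mm
θ = 234° = 4.084070 rad
V = θ·R_c·A = 4.084070·11.7539·457.2500 = 21949.666 mm³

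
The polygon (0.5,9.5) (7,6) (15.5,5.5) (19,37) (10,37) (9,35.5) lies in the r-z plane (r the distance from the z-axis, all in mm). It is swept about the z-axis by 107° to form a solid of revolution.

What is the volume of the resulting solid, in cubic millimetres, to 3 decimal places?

Volume = 7842.459 mm³

Profile (r,z), 6 vertices: (0.5,9.5) (7,6) (15.5,5.5) (19,37) (10,37) (9,35.5)
edge 0: (0.5,9.5)→(7,6)  cross = 0.5·6 − 7·9.5 = -63.5000; (r_i+r_j)·cross = 7.5·-63.5000 = -476.2500
edge 1: (7,6)→(15.5,5.5)  cross = 7·5.5 − 15.5·6 = -54.5000; (r_i+r_j)·cross = 22.5·-54.5000 = -1226.2500
edge 2: (15.5,5.5)→(19,37)  cross = 15.5·37 − 19·5.5 = 469.0000; (r_i+r_j)·cross = 34.5·469.0000 = 16180.5000
edge 3: (19,37)→(10,37)  cross = 19·37 − 10·37 = 333.0000; (r_i+r_j)·cross = 29·333.0000 = 9657.0000
edge 4: (10,37)→(9,35.5)  cross = 10·35.5 − 9·37 = 22.0000; (r_i+r_j)·cross = 19·22.0000 = 418.0000
edge 5: (9,35.5)→(0.5,9.5)  cross = 9·9.5 − 0.5·35.5 = 67.7500; (r_i+r_j)·cross = 9.5·67.7500 = 643.6250
Σcross = 773.7500 → A = |Σcross|/2 = 386.8750 mm²
Σ(r_i+r_j)·cross = 25196.6250 → first moment M = |Σ|/6 = 4199.4375
R_c = M/A = 4199.4375/386.8750 = 10.8548 mm
θ = 107° = 1.867502 rad
V = θ·R_c·A = 1.867502·10.8548·386.8750 = 7842.459 mm³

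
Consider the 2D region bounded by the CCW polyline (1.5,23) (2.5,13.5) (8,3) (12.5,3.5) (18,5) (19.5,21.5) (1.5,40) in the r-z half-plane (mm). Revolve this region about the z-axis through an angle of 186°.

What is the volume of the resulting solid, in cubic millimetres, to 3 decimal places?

Volume = 13563.229 mm³

Profile (r,z), 7 vertices: (1.5,23) (2.5,13.5) (8,3) (12.5,3.5) (18,5) (19.5,21.5) (1.5,40)
edge 0: (1.5,23)→(2.5,13.5)  cross = 1.5·13.5 − 2.5·23 = -37.2500; (r_i+r_j)·cross = 4·-37.2500 = -149.0000
edge 1: (2.5,13.5)→(8,3)  cross = 2.5·3 − 8·13.5 = -100.5000; (r_i+r_j)·cross = 10.5·-100.5000 = -1055.2500
edge 2: (8,3)→(12.5,3.5)  cross = 8·3.5 − 12.5·3 = -9.5000; (r_i+r_j)·cross = 20.5·-9.5000 = -194.7500
edge 3: (12.5,3.5)→(18,5)  cross = 12.5·5 − 18·3.5 = -0.5000; (r_i+r_j)·cross = 30.5·-0.5000 = -15.2500
edge 4: (18,5)→(19.5,21.5)  cross = 18·21.5 − 19.5·5 = 289.5000; (r_i+r_j)·cross = 37.5·289.5000 = 10856.2500
edge 5: (19.5,21.5)→(1.5,40)  cross = 19.5·40 − 1.5·21.5 = 747.7500; (r_i+r_j)·cross = 21·747.7500 = 15702.7500
edge 6: (1.5,40)→(1.5,23)  cross = 1.5·23 − 1.5·40 = -25.5000; (r_i+r_j)·cross = 3·-25.5000 = -76.5000
Σcross = 864.0000 → A = |Σcross|/2 = 432.0000 mm²
Σ(r_i+r_j)·cross = 25068.2500 → first moment M = |Σ|/6 = 4178.0417
R_c = M/A = 4178.0417/432.0000 = 9.6714 mm
θ = 186° = 3.246312 rad
V = θ·R_c·A = 3.246312·9.6714·432.0000 = 13563.229 mm³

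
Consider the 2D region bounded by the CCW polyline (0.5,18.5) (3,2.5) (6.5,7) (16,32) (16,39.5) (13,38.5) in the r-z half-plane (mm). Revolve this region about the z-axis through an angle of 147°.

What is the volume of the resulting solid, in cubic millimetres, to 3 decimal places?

Volume = 5052.001 mm³

Profile (r,z), 6 vertices: (0.5,18.5) (3,2.5) (6.5,7) (16,32) (16,39.5) (13,38.5)
edge 0: (0.5,18.5)→(3,2.5)  cross = 0.5·2.5 − 3·18.5 = -54.2500; (r_i+r_j)·cross = 3.5·-54.2500 = -189.8750
edge 1: (3,2.5)→(6.5,7)  cross = 3·7 − 6.5·2.5 = 4.7500; (r_i+r_j)·cross = 9.5·4.7500 = 45.1250
edge 2: (6.5,7)→(16,32)  cross = 6.5·32 − 16·7 = 96.0000; (r_i+r_j)·cross = 22.5·96.0000 = 2160.0000
edge 3: (16,32)→(16,39.5)  cross = 16·39.5 − 16·32 = 120.0000; (r_i+r_j)·cross = 32·120.0000 = 3840.0000
edge 4: (16,39.5)→(13,38.5)  cross = 16·38.5 − 13·39.5 = 102.5000; (r_i+r_j)·cross = 29·102.5000 = 2972.5000
edge 5: (13,38.5)→(0.5,18.5)  cross = 13·18.5 − 0.5·38.5 = 221.2500; (r_i+r_j)·cross = 13.5·221.2500 = 2986.8750
Σcross = 490.2500 → A = |Σcross|/2 = 245.1250 mm²
Σ(r_i+r_j)·cross = 11814.6250 → first moment M = |Σ|/6 = 1969.1042
R_c = M/A = 1969.1042/245.1250 = 8.0331 mm
θ = 147° = 2.565634 rad
V = θ·R_c·A = 2.565634·8.0331·245.1250 = 5052.001 mm³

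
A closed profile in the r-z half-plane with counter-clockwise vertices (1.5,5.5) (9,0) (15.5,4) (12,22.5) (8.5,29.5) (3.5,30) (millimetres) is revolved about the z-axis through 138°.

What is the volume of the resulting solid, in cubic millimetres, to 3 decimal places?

Profile (r,z), 6 vertices: (1.5,5.5) (9,0) (15.5,4) (12,22.5) (8.5,29.5) (3.5,30)
edge 0: (1.5,5.5)→(9,0)  cross = 1.5·0 − 9·5.5 = -49.5000; (r_i+r_j)·cross = 10.5·-49.5000 = -519.7500
edge 1: (9,0)→(15.5,4)  cross = 9·4 − 15.5·0 = 36.0000; (r_i+r_j)·cross = 24.5·36.0000 = 882.0000
edge 2: (15.5,4)→(12,22.5)  cross = 15.5·22.5 − 12·4 = 300.7500; (r_i+r_j)·cross = 27.5·300.7500 = 8270.6250
edge 3: (12,22.5)→(8.5,29.5)  cross = 12·29.5 − 8.5·22.5 = 162.7500; (r_i+r_j)·cross = 20.5·162.7500 = 3336.3750
edge 4: (8.5,29.5)→(3.5,30)  cross = 8.5·30 − 3.5·29.5 = 151.7500; (r_i+r_j)·cross = 12·151.7500 = 1821.0000
edge 5: (3.5,30)→(1.5,5.5)  cross = 3.5·5.5 − 1.5·30 = -25.7500; (r_i+r_j)·cross = 5·-25.7500 = -128.7500
Σcross = 576.0000 → A = |Σcross|/2 = 288.0000 mm²
Σ(r_i+r_j)·cross = 13661.5000 → first moment M = |Σ|/6 = 2276.9167
R_c = M/A = 2276.9167/288.0000 = 7.9060 mm
θ = 138° = 2.408554 rad
V = θ·R_c·A = 2.408554·7.9060·288.0000 = 5484.078 mm³

Volume = 5484.078 mm³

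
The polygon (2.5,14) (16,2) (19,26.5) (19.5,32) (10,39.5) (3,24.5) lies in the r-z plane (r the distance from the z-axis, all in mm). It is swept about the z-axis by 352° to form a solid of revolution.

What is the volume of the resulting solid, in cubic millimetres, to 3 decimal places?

Volume = 28457.605 mm³

Profile (r,z), 6 vertices: (2.5,14) (16,2) (19,26.5) (19.5,32) (10,39.5) (3,24.5)
edge 0: (2.5,14)→(16,2)  cross = 2.5·2 − 16·14 = -219.0000; (r_i+r_j)·cross = 18.5·-219.0000 = -4051.5000
edge 1: (16,2)→(19,26.5)  cross = 16·26.5 − 19·2 = 386.0000; (r_i+r_j)·cross = 35·386.0000 = 13510.0000
edge 2: (19,26.5)→(19.5,32)  cross = 19·32 − 19.5·26.5 = 91.2500; (r_i+r_j)·cross = 38.5·91.2500 = 3513.1250
edge 3: (19.5,32)→(10,39.5)  cross = 19.5·39.5 − 10·32 = 450.2500; (r_i+r_j)·cross = 29.5·450.2500 = 13282.3750
edge 4: (10,39.5)→(3,24.5)  cross = 10·24.5 − 3·39.5 = 126.5000; (r_i+r_j)·cross = 13·126.5000 = 1644.5000
edge 5: (3,24.5)→(2.5,14)  cross = 3·14 − 2.5·24.5 = -19.2500; (r_i+r_j)·cross = 5.5·-19.2500 = -105.8750
Σcross = 815.7500 → A = |Σcross|/2 = 407.8750 mm²
Σ(r_i+r_j)·cross = 27792.6250 → first moment M = |Σ|/6 = 4632.1042
R_c = M/A = 4632.1042/407.8750 = 11.3567 mm
θ = 352° = 6.143559 rad
V = θ·R_c·A = 6.143559·11.3567·407.8750 = 28457.605 mm³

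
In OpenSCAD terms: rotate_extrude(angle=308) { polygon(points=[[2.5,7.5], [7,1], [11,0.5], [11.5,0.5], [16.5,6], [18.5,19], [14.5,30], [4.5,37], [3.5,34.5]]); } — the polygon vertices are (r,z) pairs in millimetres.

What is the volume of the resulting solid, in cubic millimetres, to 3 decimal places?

Profile (r,z), 9 vertices: (2.5,7.5) (7,1) (11,0.5) (11.5,0.5) (16.5,6) (18.5,19) (14.5,30) (4.5,37) (3.5,34.5)
edge 0: (2.5,7.5)→(7,1)  cross = 2.5·1 − 7·7.5 = -50.0000; (r_i+r_j)·cross = 9.5·-50.0000 = -475.0000
edge 1: (7,1)→(11,0.5)  cross = 7·0.5 − 11·1 = -7.5000; (r_i+r_j)·cross = 18·-7.5000 = -135.0000
edge 2: (11,0.5)→(11.5,0.5)  cross = 11·0.5 − 11.5·0.5 = -0.2500; (r_i+r_j)·cross = 22.5·-0.2500 = -5.6250
edge 3: (11.5,0.5)→(16.5,6)  cross = 11.5·6 − 16.5·0.5 = 60.7500; (r_i+r_j)·cross = 28·60.7500 = 1701.0000
edge 4: (16.5,6)→(18.5,19)  cross = 16.5·19 − 18.5·6 = 202.5000; (r_i+r_j)·cross = 35·202.5000 = 7087.5000
edge 5: (18.5,19)→(14.5,30)  cross = 18.5·30 − 14.5·19 = 279.5000; (r_i+r_j)·cross = 33·279.5000 = 9223.5000
edge 6: (14.5,30)→(4.5,37)  cross = 14.5·37 − 4.5·30 = 401.5000; (r_i+r_j)·cross = 19·401.5000 = 7628.5000
edge 7: (4.5,37)→(3.5,34.5)  cross = 4.5·34.5 − 3.5·37 = 25.7500; (r_i+r_j)·cross = 8·25.7500 = 206.0000
edge 8: (3.5,34.5)→(2.5,7.5)  cross = 3.5·7.5 − 2.5·34.5 = -60.0000; (r_i+r_j)·cross = 6·-60.0000 = -360.0000
Σcross = 852.2500 → A = |Σcross|/2 = 426.1250 mm²
Σ(r_i+r_j)·cross = 24870.8750 → first moment M = |Σ|/6 = 4145.1458
R_c = M/A = 4145.1458/426.1250 = 9.7275 mm
θ = 308° = 5.375614 rad
V = θ·R_c·A = 5.375614·9.7275·426.1250 = 22282.704 mm³

Volume = 22282.704 mm³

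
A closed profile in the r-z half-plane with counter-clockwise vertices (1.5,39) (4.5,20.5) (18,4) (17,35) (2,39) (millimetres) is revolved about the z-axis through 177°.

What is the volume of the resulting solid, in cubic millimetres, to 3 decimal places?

Volume = 11450.370 mm³

Profile (r,z), 5 vertices: (1.5,39) (4.5,20.5) (18,4) (17,35) (2,39)
edge 0: (1.5,39)→(4.5,20.5)  cross = 1.5·20.5 − 4.5·39 = -144.7500; (r_i+r_j)·cross = 6·-144.7500 = -868.5000
edge 1: (4.5,20.5)→(18,4)  cross = 4.5·4 − 18·20.5 = -351.0000; (r_i+r_j)·cross = 22.5·-351.0000 = -7897.5000
edge 2: (18,4)→(17,35)  cross = 18·35 − 17·4 = 562.0000; (r_i+r_j)·cross = 35·562.0000 = 19670.0000
edge 3: (17,35)→(2,39)  cross = 17·39 − 2·35 = 593.0000; (r_i+r_j)·cross = 19·593.0000 = 11267.0000
edge 4: (2,39)→(1.5,39)  cross = 2·39 − 1.5·39 = 19.5000; (r_i+r_j)·cross = 3.5·19.5000 = 68.2500
Σcross = 678.7500 → A = |Σcross|/2 = 339.3750 mm²
Σ(r_i+r_j)·cross = 22239.2500 → first moment M = |Σ|/6 = 3706.5417
R_c = M/A = 3706.5417/339.3750 = 10.9217 mm
θ = 177° = 3.089233 rad
V = θ·R_c·A = 3.089233·10.9217·339.3750 = 11450.370 mm³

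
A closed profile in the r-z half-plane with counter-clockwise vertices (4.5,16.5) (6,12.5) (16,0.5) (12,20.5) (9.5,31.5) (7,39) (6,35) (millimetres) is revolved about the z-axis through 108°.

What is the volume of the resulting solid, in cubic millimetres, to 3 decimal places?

Profile (r,z), 7 vertices: (4.5,16.5) (6,12.5) (16,0.5) (12,20.5) (9.5,31.5) (7,39) (6,35)
edge 0: (4.5,16.5)→(6,12.5)  cross = 4.5·12.5 − 6·16.5 = -42.7500; (r_i+r_j)·cross = 10.5·-42.7500 = -448.8750
edge 1: (6,12.5)→(16,0.5)  cross = 6·0.5 − 16·12.5 = -197.0000; (r_i+r_j)·cross = 22·-197.0000 = -4334.0000
edge 2: (16,0.5)→(12,20.5)  cross = 16·20.5 − 12·0.5 = 322.0000; (r_i+r_j)·cross = 28·322.0000 = 9016.0000
edge 3: (12,20.5)→(9.5,31.5)  cross = 12·31.5 − 9.5·20.5 = 183.2500; (r_i+r_j)·cross = 21.5·183.2500 = 3939.8750
edge 4: (9.5,31.5)→(7,39)  cross = 9.5·39 − 7·31.5 = 150.0000; (r_i+r_j)·cross = 16.5·150.0000 = 2475.0000
edge 5: (7,39)→(6,35)  cross = 7·35 − 6·39 = 11.0000; (r_i+r_j)·cross = 13·11.0000 = 143.0000
edge 6: (6,35)→(4.5,16.5)  cross = 6·16.5 − 4.5·35 = -58.5000; (r_i+r_j)·cross = 10.5·-58.5000 = -614.2500
Σcross = 368.0000 → A = |Σcross|/2 = 184.0000 mm²
Σ(r_i+r_j)·cross = 10176.7500 → first moment M = |Σ|/6 = 1696.1250
R_c = M/A = 1696.1250/184.0000 = 9.2181 mm
θ = 108° = 1.884956 rad
V = θ·R_c·A = 1.884956·9.2181·184.0000 = 3197.120 mm³

Volume = 3197.120 mm³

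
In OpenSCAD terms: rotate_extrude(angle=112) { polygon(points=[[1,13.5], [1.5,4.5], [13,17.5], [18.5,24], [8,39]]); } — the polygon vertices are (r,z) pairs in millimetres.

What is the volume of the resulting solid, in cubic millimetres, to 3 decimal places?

Profile (r,z), 5 vertices: (1,13.5) (1.5,4.5) (13,17.5) (18.5,24) (8,39)
edge 0: (1,13.5)→(1.5,4.5)  cross = 1·4.5 − 1.5·13.5 = -15.7500; (r_i+r_j)·cross = 2.5·-15.7500 = -39.3750
edge 1: (1.5,4.5)→(13,17.5)  cross = 1.5·17.5 − 13·4.5 = -32.2500; (r_i+r_j)·cross = 14.5·-32.2500 = -467.6250
edge 2: (13,17.5)→(18.5,24)  cross = 13·24 − 18.5·17.5 = -11.7500; (r_i+r_j)·cross = 31.5·-11.7500 = -370.1250
edge 3: (18.5,24)→(8,39)  cross = 18.5·39 − 8·24 = 529.5000; (r_i+r_j)·cross = 26.5·529.5000 = 14031.7500
edge 4: (8,39)→(1,13.5)  cross = 8·13.5 − 1·39 = 69.0000; (r_i+r_j)·cross = 9·69.0000 = 621.0000
Σcross = 538.7500 → A = |Σcross|/2 = 269.3750 mm²
Σ(r_i+r_j)·cross = 13775.6250 → first moment M = |Σ|/6 = 2295.9375
R_c = M/A = 2295.9375/269.3750 = 8.5232 mm
θ = 112° = 1.954769 rad
V = θ·R_c·A = 1.954769·8.5232·269.3750 = 4488.027 mm³

Volume = 4488.027 mm³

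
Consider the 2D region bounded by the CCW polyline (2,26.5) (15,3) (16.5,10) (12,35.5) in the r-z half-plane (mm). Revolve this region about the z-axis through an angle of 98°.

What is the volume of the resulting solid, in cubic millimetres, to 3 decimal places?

Profile (r,z), 4 vertices: (2,26.5) (15,3) (16.5,10) (12,35.5)
edge 0: (2,26.5)→(15,3)  cross = 2·3 − 15·26.5 = -391.5000; (r_i+r_j)·cross = 17·-391.5000 = -6655.5000
edge 1: (15,3)→(16.5,10)  cross = 15·10 − 16.5·3 = 100.5000; (r_i+r_j)·cross = 31.5·100.5000 = 3165.7500
edge 2: (16.5,10)→(12,35.5)  cross = 16.5·35.5 − 12·10 = 465.7500; (r_i+r_j)·cross = 28.5·465.7500 = 13273.8750
edge 3: (12,35.5)→(2,26.5)  cross = 12·26.5 − 2·35.5 = 247.0000; (r_i+r_j)·cross = 14·247.0000 = 3458.0000
Σcross = 421.7500 → A = |Σcross|/2 = 210.8750 mm²
Σ(r_i+r_j)·cross = 13242.1250 → first moment M = |Σ|/6 = 2207.0208
R_c = M/A = 2207.0208/210.8750 = 10.4660 mm
θ = 98° = 1.710423 rad
V = θ·R_c·A = 1.710423·10.4660·210.8750 = 3774.938 mm³

Volume = 3774.938 mm³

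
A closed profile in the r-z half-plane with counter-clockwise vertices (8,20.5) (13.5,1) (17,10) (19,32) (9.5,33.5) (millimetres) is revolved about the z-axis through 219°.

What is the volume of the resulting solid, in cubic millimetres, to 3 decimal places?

Volume = 11950.490 mm³

Profile (r,z), 5 vertices: (8,20.5) (13.5,1) (17,10) (19,32) (9.5,33.5)
edge 0: (8,20.5)→(13.5,1)  cross = 8·1 − 13.5·20.5 = -268.7500; (r_i+r_j)·cross = 21.5·-268.7500 = -5778.1250
edge 1: (13.5,1)→(17,10)  cross = 13.5·10 − 17·1 = 118.0000; (r_i+r_j)·cross = 30.5·118.0000 = 3599.0000
edge 2: (17,10)→(19,32)  cross = 17·32 − 19·10 = 354.0000; (r_i+r_j)·cross = 36·354.0000 = 12744.0000
edge 3: (19,32)→(9.5,33.5)  cross = 19·33.5 − 9.5·32 = 332.5000; (r_i+r_j)·cross = 28.5·332.5000 = 9476.2500
edge 4: (9.5,33.5)→(8,20.5)  cross = 9.5·20.5 − 8·33.5 = -73.2500; (r_i+r_j)·cross = 17.5·-73.2500 = -1281.8750
Σcross = 462.5000 → A = |Σcross|/2 = 231.2500 mm²
Σ(r_i+r_j)·cross = 18759.2500 → first moment M = |Σ|/6 = 3126.5417
R_c = M/A = 3126.5417/231.2500 = 13.5202 mm
θ = 219° = 3.822271 rad
V = θ·R_c·A = 3.822271·13.5202·231.2500 = 11950.490 mm³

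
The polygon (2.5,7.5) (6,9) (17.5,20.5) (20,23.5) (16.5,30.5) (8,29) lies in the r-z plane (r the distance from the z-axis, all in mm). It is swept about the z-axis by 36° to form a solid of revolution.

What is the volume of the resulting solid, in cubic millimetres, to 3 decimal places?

Volume = 1337.376 mm³

Profile (r,z), 6 vertices: (2.5,7.5) (6,9) (17.5,20.5) (20,23.5) (16.5,30.5) (8,29)
edge 0: (2.5,7.5)→(6,9)  cross = 2.5·9 − 6·7.5 = -22.5000; (r_i+r_j)·cross = 8.5·-22.5000 = -191.2500
edge 1: (6,9)→(17.5,20.5)  cross = 6·20.5 − 17.5·9 = -34.5000; (r_i+r_j)·cross = 23.5·-34.5000 = -810.7500
edge 2: (17.5,20.5)→(20,23.5)  cross = 17.5·23.5 − 20·20.5 = 1.2500; (r_i+r_j)·cross = 37.5·1.2500 = 46.8750
edge 3: (20,23.5)→(16.5,30.5)  cross = 20·30.5 − 16.5·23.5 = 222.2500; (r_i+r_j)·cross = 36.5·222.2500 = 8112.1250
edge 4: (16.5,30.5)→(8,29)  cross = 16.5·29 − 8·30.5 = 234.5000; (r_i+r_j)·cross = 24.5·234.5000 = 5745.2500
edge 5: (8,29)→(2.5,7.5)  cross = 8·7.5 − 2.5·29 = -12.5000; (r_i+r_j)·cross = 10.5·-12.5000 = -131.2500
Σcross = 388.5000 → A = |Σcross|/2 = 194.2500 mm²
Σ(r_i+r_j)·cross = 12771.0000 → first moment M = |Σ|/6 = 2128.5000
R_c = M/A = 2128.5000/194.2500 = 10.9575 mm
θ = 36° = 0.628319 rad
V = θ·R_c·A = 0.628319·10.9575·194.2500 = 1337.376 mm³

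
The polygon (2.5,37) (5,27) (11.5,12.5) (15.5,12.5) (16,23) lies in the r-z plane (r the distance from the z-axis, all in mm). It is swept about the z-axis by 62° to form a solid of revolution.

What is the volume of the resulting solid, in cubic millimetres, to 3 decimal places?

Volume = 1532.034 mm³

Profile (r,z), 5 vertices: (2.5,37) (5,27) (11.5,12.5) (15.5,12.5) (16,23)
edge 0: (2.5,37)→(5,27)  cross = 2.5·27 − 5·37 = -117.5000; (r_i+r_j)·cross = 7.5·-117.5000 = -881.2500
edge 1: (5,27)→(11.5,12.5)  cross = 5·12.5 − 11.5·27 = -248.0000; (r_i+r_j)·cross = 16.5·-248.0000 = -4092.0000
edge 2: (11.5,12.5)→(15.5,12.5)  cross = 11.5·12.5 − 15.5·12.5 = -50.0000; (r_i+r_j)·cross = 27·-50.0000 = -1350.0000
edge 3: (15.5,12.5)→(16,23)  cross = 15.5·23 − 16·12.5 = 156.5000; (r_i+r_j)·cross = 31.5·156.5000 = 4929.7500
edge 4: (16,23)→(2.5,37)  cross = 16·37 − 2.5·23 = 534.5000; (r_i+r_j)·cross = 18.5·534.5000 = 9888.2500
Σcross = 275.5000 → A = |Σcross|/2 = 137.7500 mm²
Σ(r_i+r_j)·cross = 8494.7500 → first moment M = |Σ|/6 = 1415.7917
R_c = M/A = 1415.7917/137.7500 = 10.2780 mm
θ = 62° = 1.082104 rad
V = θ·R_c·A = 1.082104·10.2780·137.7500 = 1532.034 mm³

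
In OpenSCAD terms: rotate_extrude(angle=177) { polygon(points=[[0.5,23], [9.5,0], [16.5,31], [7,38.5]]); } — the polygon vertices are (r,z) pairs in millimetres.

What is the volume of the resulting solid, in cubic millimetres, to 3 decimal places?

Volume = 8425.368 mm³

Profile (r,z), 4 vertices: (0.5,23) (9.5,0) (16.5,31) (7,38.5)
edge 0: (0.5,23)→(9.5,0)  cross = 0.5·0 − 9.5·23 = -218.5000; (r_i+r_j)·cross = 10·-218.5000 = -2185.0000
edge 1: (9.5,0)→(16.5,31)  cross = 9.5·31 − 16.5·0 = 294.5000; (r_i+r_j)·cross = 26·294.5000 = 7657.0000
edge 2: (16.5,31)→(7,38.5)  cross = 16.5·38.5 − 7·31 = 418.2500; (r_i+r_j)·cross = 23.5·418.2500 = 9828.8750
edge 3: (7,38.5)→(0.5,23)  cross = 7·23 − 0.5·38.5 = 141.7500; (r_i+r_j)·cross = 7.5·141.7500 = 1063.1250
Σcross = 636.0000 → A = |Σcross|/2 = 318.0000 mm²
Σ(r_i+r_j)·cross = 16364.0000 → first moment M = |Σ|/6 = 2727.3333
R_c = M/A = 2727.3333/318.0000 = 8.5765 mm
θ = 177° = 3.089233 rad
V = θ·R_c·A = 3.089233·8.5765·318.0000 = 8425.368 mm³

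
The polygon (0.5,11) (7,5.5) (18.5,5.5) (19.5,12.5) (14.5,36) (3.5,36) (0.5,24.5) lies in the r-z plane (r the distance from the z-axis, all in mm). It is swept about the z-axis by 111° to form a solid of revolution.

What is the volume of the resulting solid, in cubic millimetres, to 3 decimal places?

Profile (r,z), 7 vertices: (0.5,11) (7,5.5) (18.5,5.5) (19.5,12.5) (14.5,36) (3.5,36) (0.5,24.5)
edge 0: (0.5,11)→(7,5.5)  cross = 0.5·5.5 − 7·11 = -74.2500; (r_i+r_j)·cross = 7.5·-74.2500 = -556.8750
edge 1: (7,5.5)→(18.5,5.5)  cross = 7·5.5 − 18.5·5.5 = -63.2500; (r_i+r_j)·cross = 25.5·-63.2500 = -1612.8750
edge 2: (18.5,5.5)→(19.5,12.5)  cross = 18.5·12.5 − 19.5·5.5 = 124.0000; (r_i+r_j)·cross = 38·124.0000 = 4712.0000
edge 3: (19.5,12.5)→(14.5,36)  cross = 19.5·36 − 14.5·12.5 = 520.7500; (r_i+r_j)·cross = 34·520.7500 = 17705.5000
edge 4: (14.5,36)→(3.5,36)  cross = 14.5·36 − 3.5·36 = 396.0000; (r_i+r_j)·cross = 18·396.0000 = 7128.0000
edge 5: (3.5,36)→(0.5,24.5)  cross = 3.5·24.5 − 0.5·36 = 67.7500; (r_i+r_j)·cross = 4·67.7500 = 271.0000
edge 6: (0.5,24.5)→(0.5,11)  cross = 0.5·11 − 0.5·24.5 = -6.7500; (r_i+r_j)·cross = 1·-6.7500 = -6.7500
Σcross = 964.2500 → A = |Σcross|/2 = 482.1250 mm²
Σ(r_i+r_j)·cross = 27640.0000 → first moment M = |Σ|/6 = 4606.6667
R_c = M/A = 4606.6667/482.1250 = 9.5549 mm
θ = 111° = 1.937315 rad
V = θ·R_c·A = 1.937315·9.5549·482.1250 = 8924.567 mm³

Volume = 8924.567 mm³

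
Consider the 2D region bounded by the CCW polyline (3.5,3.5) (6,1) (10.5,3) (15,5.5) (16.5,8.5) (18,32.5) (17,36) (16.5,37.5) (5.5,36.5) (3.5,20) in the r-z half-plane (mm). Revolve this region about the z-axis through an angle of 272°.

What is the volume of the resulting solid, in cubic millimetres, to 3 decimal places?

Volume = 21845.571 mm³

Profile (r,z), 10 vertices: (3.5,3.5) (6,1) (10.5,3) (15,5.5) (16.5,8.5) (18,32.5) (17,36) (16.5,37.5) (5.5,36.5) (3.5,20)
edge 0: (3.5,3.5)→(6,1)  cross = 3.5·1 − 6·3.5 = -17.5000; (r_i+r_j)·cross = 9.5·-17.5000 = -166.2500
edge 1: (6,1)→(10.5,3)  cross = 6·3 − 10.5·1 = 7.5000; (r_i+r_j)·cross = 16.5·7.5000 = 123.7500
edge 2: (10.5,3)→(15,5.5)  cross = 10.5·5.5 − 15·3 = 12.7500; (r_i+r_j)·cross = 25.5·12.7500 = 325.1250
edge 3: (15,5.5)→(16.5,8.5)  cross = 15·8.5 − 16.5·5.5 = 36.7500; (r_i+r_j)·cross = 31.5·36.7500 = 1157.6250
edge 4: (16.5,8.5)→(18,32.5)  cross = 16.5·32.5 − 18·8.5 = 383.2500; (r_i+r_j)·cross = 34.5·383.2500 = 13222.1250
edge 5: (18,32.5)→(17,36)  cross = 18·36 − 17·32.5 = 95.5000; (r_i+r_j)·cross = 35·95.5000 = 3342.5000
edge 6: (17,36)→(16.5,37.5)  cross = 17·37.5 − 16.5·36 = 43.5000; (r_i+r_j)·cross = 33.5·43.5000 = 1457.2500
edge 7: (16.5,37.5)→(5.5,36.5)  cross = 16.5·36.5 − 5.5·37.5 = 396.0000; (r_i+r_j)·cross = 22·396.0000 = 8712.0000
edge 8: (5.5,36.5)→(3.5,20)  cross = 5.5·20 − 3.5·36.5 = -17.7500; (r_i+r_j)·cross = 9·-17.7500 = -159.7500
edge 9: (3.5,20)→(3.5,3.5)  cross = 3.5·3.5 − 3.5·20 = -57.7500; (r_i+r_j)·cross = 7·-57.7500 = -404.2500
Σcross = 882.2500 → A = |Σcross|/2 = 441.1250 mm²
Σ(r_i+r_j)·cross = 27610.1250 → first moment M = |Σ|/6 = 4601.6875
R_c = M/A = 4601.6875/441.1250 = 10.4317 mm
θ = 272° = 4.747296 rad
V = θ·R_c·A = 4.747296·10.4317·441.1250 = 21845.571 mm³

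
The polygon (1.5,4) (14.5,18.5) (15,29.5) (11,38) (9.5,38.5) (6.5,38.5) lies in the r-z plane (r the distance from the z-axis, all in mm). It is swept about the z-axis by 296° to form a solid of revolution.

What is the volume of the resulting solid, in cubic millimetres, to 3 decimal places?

Volume = 11371.288 mm³

Profile (r,z), 6 vertices: (1.5,4) (14.5,18.5) (15,29.5) (11,38) (9.5,38.5) (6.5,38.5)
edge 0: (1.5,4)→(14.5,18.5)  cross = 1.5·18.5 − 14.5·4 = -30.2500; (r_i+r_j)·cross = 16·-30.2500 = -484.0000
edge 1: (14.5,18.5)→(15,29.5)  cross = 14.5·29.5 − 15·18.5 = 150.2500; (r_i+r_j)·cross = 29.5·150.2500 = 4432.3750
edge 2: (15,29.5)→(11,38)  cross = 15·38 − 11·29.5 = 245.5000; (r_i+r_j)·cross = 26·245.5000 = 6383.0000
edge 3: (11,38)→(9.5,38.5)  cross = 11·38.5 − 9.5·38 = 62.5000; (r_i+r_j)·cross = 20.5·62.5000 = 1281.2500
edge 4: (9.5,38.5)→(6.5,38.5)  cross = 9.5·38.5 − 6.5·38.5 = 115.5000; (r_i+r_j)·cross = 16·115.5000 = 1848.0000
edge 5: (6.5,38.5)→(1.5,4)  cross = 6.5·4 − 1.5·38.5 = -31.7500; (r_i+r_j)·cross = 8·-31.7500 = -254.0000
Σcross = 511.7500 → A = |Σcross|/2 = 255.8750 mm²
Σ(r_i+r_j)·cross = 13206.6250 → first moment M = |Σ|/6 = 2201.1042
R_c = M/A = 2201.1042/255.8750 = 8.6023 mm
θ = 296° = 5.166175 rad
V = θ·R_c·A = 5.166175·8.6023·255.8750 = 11371.288 mm³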